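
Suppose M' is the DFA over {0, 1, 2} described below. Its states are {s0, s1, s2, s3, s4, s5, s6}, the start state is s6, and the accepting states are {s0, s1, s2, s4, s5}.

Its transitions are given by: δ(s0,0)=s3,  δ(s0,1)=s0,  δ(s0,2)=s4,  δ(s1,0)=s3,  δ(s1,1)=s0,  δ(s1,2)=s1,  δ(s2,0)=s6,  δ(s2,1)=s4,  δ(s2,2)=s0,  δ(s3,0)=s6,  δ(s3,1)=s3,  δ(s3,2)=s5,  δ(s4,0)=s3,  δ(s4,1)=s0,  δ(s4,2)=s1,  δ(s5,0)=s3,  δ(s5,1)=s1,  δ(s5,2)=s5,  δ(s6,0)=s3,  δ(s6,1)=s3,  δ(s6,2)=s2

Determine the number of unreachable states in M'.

0

Exploring from s6, all states are eventually visited, so none are unreachable.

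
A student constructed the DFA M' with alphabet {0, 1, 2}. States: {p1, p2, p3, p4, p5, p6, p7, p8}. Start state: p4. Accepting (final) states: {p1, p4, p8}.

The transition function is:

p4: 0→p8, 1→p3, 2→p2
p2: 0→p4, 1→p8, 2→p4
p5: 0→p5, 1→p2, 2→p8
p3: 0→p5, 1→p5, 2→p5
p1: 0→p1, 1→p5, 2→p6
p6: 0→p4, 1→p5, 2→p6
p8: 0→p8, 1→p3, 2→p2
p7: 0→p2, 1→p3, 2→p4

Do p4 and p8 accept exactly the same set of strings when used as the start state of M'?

First remove the unreachable states {p1,p6,p7}; 5 states remain.
Start with accepting vs non-accepting: {p4,p8} | {p2,p3,p5}.
Split {p2,p3,p5} by δ(·,0) → {p3,p5} and {p2}.
On input 1, block {p3,p5} splits into {p3} and {p5}.
No further refinement is possible. Final partition (4 blocks): {p4,p8} | {p3} | {p2} | {p5}.
p4 and p8 lie in the same block of the stable partition, so they are equivalent — no string distinguishes them.

Yes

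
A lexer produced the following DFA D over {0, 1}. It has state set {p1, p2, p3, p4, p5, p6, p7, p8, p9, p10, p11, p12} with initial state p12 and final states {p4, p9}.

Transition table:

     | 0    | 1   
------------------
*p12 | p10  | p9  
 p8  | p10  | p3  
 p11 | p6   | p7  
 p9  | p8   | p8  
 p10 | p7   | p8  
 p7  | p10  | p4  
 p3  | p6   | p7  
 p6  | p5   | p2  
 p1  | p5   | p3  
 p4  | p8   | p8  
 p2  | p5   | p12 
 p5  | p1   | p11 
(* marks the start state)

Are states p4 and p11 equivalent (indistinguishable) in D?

Every state is reachable, so we keep all 12.
Start with accepting vs non-accepting: {p4,p9} | {p1,p2,p3,p5,p6,p7,p8,p10,p11,p12}.
On input 1, block {p1,p2,p3,p5,p6,p7,p8,p10,p11,p12} splits into {p1,p2,p3,p5,p6,p8,p10,p11} and {p7,p12}.
Refine {p1,p2,p3,p5,p6,p8,p10,p11} on symbol 0: members go to different blocks, giving {p1,p2,p3,p5,p6,p8,p11} and {p10}.
Refine {p1,p2,p3,p5,p6,p8,p11} on symbol 0: members go to different blocks, giving {p1,p2,p3,p5,p6,p11} and {p8}.
On input 1, block {p1,p2,p3,p5,p6,p11} splits into {p1,p5,p6} and {p2,p3,p11}.
Stable partition: {p4,p9} | {p1,p5,p6} | {p7,p12} | {p10} | {p8} | {p2,p3,p11} — 6 equivalence classes.
p4 and p11 end up in different blocks, so they are distinguishable. For instance, the string 'ε' is accepted from only p4.

No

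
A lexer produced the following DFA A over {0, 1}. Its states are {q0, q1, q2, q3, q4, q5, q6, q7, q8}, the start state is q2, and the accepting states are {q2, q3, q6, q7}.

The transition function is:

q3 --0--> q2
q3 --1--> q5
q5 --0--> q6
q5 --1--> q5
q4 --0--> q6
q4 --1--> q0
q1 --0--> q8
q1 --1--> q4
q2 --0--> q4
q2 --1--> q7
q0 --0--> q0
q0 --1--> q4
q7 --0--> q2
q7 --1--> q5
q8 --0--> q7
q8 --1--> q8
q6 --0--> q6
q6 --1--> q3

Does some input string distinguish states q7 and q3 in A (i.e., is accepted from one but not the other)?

First remove the unreachable states {q1,q8}; 7 states remain.
Initial partition by acceptance: {q2,q3,q6,q7} | {q0,q4,q5}.
Split {q2,q3,q6,q7} by δ(·,0) → {q3,q6,q7} and {q2}.
Split {q3,q6,q7} by δ(·,0) → {q3,q7} and {q6}.
Split {q0,q4,q5} by δ(·,0) → {q4,q5} and {q0}.
Split {q4,q5} by δ(·,1) → {q4} and {q5}.
Stable partition: {q3,q7} | {q4} | {q2} | {q6} | {q0} | {q5} — 6 equivalence classes.
q7 and q3 lie in the same block of the stable partition, so they are equivalent — no string distinguishes them.

No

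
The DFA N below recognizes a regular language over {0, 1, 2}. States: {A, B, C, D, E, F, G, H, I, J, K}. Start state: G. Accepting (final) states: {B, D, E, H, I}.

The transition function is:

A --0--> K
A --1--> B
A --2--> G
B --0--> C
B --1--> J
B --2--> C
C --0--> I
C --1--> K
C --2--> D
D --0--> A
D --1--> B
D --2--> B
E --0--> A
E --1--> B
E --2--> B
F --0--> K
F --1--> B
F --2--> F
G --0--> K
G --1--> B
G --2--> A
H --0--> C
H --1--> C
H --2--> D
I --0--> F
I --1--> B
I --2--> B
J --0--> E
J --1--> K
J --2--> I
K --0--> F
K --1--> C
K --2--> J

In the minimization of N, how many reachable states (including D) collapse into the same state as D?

Reachable states from the start: {A,B,C,D,E,F,G,I,J,K}. Unreachable: {H} — drop them.
P0 = {B,D,E,I} | {A,C,F,G,J,K}.
On input 1, block {B,D,E,I} splits into {D,E,I} and {B}.
On input 0, block {A,C,F,G,J,K} splits into {A,F,G,K} and {C,J}.
Split {A,F,G,K} by δ(·,1) → {A,F,G} and {K}.
No further refinement is possible. Final partition (5 blocks): {D,E,I} | {A,F,G} | {B} | {C,J} | {K}.
State D belongs to the block {D,E,I}, which has 3 states.

3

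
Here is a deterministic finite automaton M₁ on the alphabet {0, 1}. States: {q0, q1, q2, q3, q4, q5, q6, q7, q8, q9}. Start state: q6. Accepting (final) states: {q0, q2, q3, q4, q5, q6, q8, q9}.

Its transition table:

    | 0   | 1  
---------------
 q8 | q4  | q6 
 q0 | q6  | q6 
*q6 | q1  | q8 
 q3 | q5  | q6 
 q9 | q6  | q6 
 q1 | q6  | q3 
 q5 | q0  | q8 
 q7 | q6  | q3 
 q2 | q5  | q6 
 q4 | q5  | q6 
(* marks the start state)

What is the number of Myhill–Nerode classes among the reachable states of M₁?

6

States {q2,q7,q9} cannot be reached from the start state, so discard them.
Start with accepting vs non-accepting: {q0,q3,q4,q5,q6,q8} | {q1}.
On input 0, block {q0,q3,q4,q5,q6,q8} splits into {q0,q3,q4,q5,q8} and {q6}.
Split {q0,q3,q4,q5,q8} by δ(·,0) → {q3,q4,q5,q8} and {q0}.
Refine {q3,q4,q5,q8} on symbol 0: members go to different blocks, giving {q3,q4,q8} and {q5}.
Split {q3,q4,q8} by δ(·,0) → {q3,q4} and {q8}.
The partition is now stable with 6 blocks: {q3,q4} | {q1} | {q6} | {q0} | {q5} | {q8}.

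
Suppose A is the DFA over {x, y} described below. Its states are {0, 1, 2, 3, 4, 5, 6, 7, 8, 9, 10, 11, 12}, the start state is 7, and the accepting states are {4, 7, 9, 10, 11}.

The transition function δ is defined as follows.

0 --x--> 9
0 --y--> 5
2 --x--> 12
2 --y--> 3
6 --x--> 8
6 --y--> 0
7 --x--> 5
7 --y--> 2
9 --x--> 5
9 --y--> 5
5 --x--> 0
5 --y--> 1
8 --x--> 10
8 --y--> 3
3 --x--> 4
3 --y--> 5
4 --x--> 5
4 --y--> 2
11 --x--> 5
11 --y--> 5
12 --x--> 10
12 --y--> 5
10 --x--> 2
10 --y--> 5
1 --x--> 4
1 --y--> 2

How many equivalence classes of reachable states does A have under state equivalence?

3

First remove the unreachable states {6,8,11}; 10 states remain.
Initial partition by acceptance: {4,7,9,10} | {0,1,2,3,5,12}.
Refine {0,1,2,3,5,12} on symbol x: members go to different blocks, giving {0,1,3,12} and {2,5}.
No further refinement is possible. Final partition (3 blocks): {4,7,9,10} | {0,1,3,12} | {2,5}.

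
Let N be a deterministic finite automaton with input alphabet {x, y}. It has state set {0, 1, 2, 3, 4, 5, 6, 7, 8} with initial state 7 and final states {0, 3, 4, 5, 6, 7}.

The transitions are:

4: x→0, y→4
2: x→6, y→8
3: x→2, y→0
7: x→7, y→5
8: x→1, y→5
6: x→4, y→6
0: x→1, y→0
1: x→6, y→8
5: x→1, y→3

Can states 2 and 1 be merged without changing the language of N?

Every state is reachable, so we keep all 9.
Start with accepting vs non-accepting: {0,3,4,5,6,7} | {1,2,8}.
On input x, block {0,3,4,5,6,7} splits into {0,3,5} and {4,6,7}.
Refine {1,2,8} on symbol x: members go to different blocks, giving {1,2} and {8}.
Refine {4,6,7} on symbol x: members go to different blocks, giving {6,7} and {4}.
Refine {6,7} on symbol x: members go to different blocks, giving {6} and {7}.
No further refinement is possible. Final partition (6 blocks): {0,3,5} | {1,2} | {6} | {8} | {4} | {7}.
2 and 1 lie in the same block of the stable partition, so they are equivalent — no string distinguishes them.

Yes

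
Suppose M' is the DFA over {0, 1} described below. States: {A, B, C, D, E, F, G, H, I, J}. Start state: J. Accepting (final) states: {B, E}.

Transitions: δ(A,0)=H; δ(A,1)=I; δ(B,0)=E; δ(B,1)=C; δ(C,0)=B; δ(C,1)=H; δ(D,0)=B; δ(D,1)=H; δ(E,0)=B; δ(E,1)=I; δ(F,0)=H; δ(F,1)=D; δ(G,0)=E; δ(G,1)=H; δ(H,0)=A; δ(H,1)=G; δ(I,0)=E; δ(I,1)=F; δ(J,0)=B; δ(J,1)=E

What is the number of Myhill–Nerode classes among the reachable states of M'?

4

Initial partition by acceptance: {B,E} | {A,C,D,F,G,H,I,J}.
On input 0, block {A,C,D,F,G,H,I,J} splits into {C,D,G,I,J} and {A,F,H}.
On input 1, block {C,D,G,I,J} splits into {C,D,G,I} and {J}.
The partition is now stable with 4 blocks: {B,E} | {C,D,G,I} | {A,F,H} | {J}.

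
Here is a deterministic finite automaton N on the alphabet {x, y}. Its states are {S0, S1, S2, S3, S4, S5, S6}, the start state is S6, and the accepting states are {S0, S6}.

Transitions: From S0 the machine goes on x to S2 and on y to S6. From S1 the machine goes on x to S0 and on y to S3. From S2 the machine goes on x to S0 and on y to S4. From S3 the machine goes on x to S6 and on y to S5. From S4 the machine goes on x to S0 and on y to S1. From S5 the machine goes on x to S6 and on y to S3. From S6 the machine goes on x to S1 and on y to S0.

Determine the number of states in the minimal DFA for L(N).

Every state is reachable, so we keep all 7.
Start with accepting vs non-accepting: {S0,S6} | {S1,S2,S3,S4,S5}.
The partition is now stable with 2 blocks: {S0,S6} | {S1,S2,S3,S4,S5}.

2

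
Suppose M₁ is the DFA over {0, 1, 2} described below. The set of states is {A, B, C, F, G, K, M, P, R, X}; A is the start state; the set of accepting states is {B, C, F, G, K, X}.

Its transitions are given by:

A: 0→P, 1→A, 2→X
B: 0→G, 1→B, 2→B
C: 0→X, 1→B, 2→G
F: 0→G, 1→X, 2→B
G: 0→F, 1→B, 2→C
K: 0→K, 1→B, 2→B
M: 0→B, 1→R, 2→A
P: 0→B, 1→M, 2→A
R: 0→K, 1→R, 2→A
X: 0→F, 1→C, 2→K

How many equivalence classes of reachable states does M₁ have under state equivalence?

3

Initial partition by acceptance: {B,C,F,G,K,X} | {A,M,P,R}.
Refine {A,M,P,R} on symbol 0: members go to different blocks, giving {M,P,R} and {A}.
No further refinement is possible. Final partition (3 blocks): {B,C,F,G,K,X} | {M,P,R} | {A}.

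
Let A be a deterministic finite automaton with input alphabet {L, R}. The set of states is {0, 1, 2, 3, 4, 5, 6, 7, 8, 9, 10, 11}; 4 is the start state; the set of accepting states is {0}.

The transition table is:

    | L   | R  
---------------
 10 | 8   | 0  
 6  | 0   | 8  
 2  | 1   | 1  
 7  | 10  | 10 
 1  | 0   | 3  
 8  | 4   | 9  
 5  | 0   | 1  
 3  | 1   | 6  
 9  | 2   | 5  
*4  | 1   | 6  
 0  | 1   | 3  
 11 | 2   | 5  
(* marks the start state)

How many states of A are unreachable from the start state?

3

Starting at 4 and following transitions, the reachable set is {0, 1, 2, 3, 4, 5, 6, 8, 9}. That leaves 7, 10, 11 unreachable — 3 in total.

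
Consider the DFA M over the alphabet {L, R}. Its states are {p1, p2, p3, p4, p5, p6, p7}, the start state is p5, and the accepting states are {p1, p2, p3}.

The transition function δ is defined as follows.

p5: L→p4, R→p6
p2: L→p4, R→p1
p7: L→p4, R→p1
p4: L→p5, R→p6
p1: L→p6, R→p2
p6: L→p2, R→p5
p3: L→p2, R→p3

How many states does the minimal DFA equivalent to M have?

4

States {p3,p7} cannot be reached from the start state, so discard them.
Initial partition by acceptance: {p1,p2} | {p4,p5,p6}.
Refine {p4,p5,p6} on symbol L: members go to different blocks, giving {p4,p5} and {p6}.
Refine {p1,p2} on symbol L: members go to different blocks, giving {p1} and {p2}.
The partition is now stable with 4 blocks: {p1} | {p4,p5} | {p6} | {p2}.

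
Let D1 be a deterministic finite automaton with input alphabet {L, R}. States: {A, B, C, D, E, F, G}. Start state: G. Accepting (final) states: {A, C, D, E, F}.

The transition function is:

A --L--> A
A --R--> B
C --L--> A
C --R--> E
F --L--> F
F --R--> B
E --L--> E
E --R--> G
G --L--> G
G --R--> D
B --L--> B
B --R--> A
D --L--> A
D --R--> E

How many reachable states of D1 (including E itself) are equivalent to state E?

States {C,F} cannot be reached from the start state, so discard them.
Initial partition by acceptance: {A,D,E} | {B,G}.
On input R, block {A,D,E} splits into {A,E} and {D}.
Split {B,G} by δ(·,R) → {B} and {G}.
Refine {A,E} on symbol R: members go to different blocks, giving {A} and {E}.
The partition is now stable with 5 blocks: {A} | {B} | {D} | {G} | {E}.
The equivalence class containing E is {E}, of size 1.

1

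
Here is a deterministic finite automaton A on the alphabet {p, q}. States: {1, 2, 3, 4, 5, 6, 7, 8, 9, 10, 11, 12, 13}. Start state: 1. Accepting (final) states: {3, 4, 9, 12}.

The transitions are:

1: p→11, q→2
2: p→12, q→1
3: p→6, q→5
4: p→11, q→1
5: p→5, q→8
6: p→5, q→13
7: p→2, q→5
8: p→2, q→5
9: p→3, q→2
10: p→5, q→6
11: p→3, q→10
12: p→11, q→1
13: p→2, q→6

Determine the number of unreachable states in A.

3

No path from 1 leads to 4, 7, 9; the other 10 states are all reachable.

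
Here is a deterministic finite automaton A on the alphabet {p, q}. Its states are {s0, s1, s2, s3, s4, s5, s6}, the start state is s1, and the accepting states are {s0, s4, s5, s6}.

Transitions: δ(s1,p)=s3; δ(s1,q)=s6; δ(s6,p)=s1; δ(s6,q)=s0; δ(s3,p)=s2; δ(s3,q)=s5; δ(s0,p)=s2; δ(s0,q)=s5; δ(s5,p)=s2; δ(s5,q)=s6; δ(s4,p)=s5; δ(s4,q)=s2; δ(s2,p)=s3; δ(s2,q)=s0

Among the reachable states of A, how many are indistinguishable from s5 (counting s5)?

3

First remove the unreachable states {s4}; 6 states remain.
Initial partition by acceptance: {s0,s5,s6} | {s1,s2,s3}.
The partition is now stable with 2 blocks: {s0,s5,s6} | {s1,s2,s3}.
The equivalence class containing s5 is {s0,s5,s6}, of size 3.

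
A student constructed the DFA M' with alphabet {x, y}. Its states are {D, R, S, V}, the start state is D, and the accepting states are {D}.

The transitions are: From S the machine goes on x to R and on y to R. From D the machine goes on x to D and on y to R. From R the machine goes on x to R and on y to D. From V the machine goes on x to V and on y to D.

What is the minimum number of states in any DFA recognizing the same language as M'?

Reachable states from the start: {D,R}. Unreachable: {S,V} — drop them.
Initial partition by acceptance: {D} | {R}.
The partition is now stable with 2 blocks: {D} | {R}.

2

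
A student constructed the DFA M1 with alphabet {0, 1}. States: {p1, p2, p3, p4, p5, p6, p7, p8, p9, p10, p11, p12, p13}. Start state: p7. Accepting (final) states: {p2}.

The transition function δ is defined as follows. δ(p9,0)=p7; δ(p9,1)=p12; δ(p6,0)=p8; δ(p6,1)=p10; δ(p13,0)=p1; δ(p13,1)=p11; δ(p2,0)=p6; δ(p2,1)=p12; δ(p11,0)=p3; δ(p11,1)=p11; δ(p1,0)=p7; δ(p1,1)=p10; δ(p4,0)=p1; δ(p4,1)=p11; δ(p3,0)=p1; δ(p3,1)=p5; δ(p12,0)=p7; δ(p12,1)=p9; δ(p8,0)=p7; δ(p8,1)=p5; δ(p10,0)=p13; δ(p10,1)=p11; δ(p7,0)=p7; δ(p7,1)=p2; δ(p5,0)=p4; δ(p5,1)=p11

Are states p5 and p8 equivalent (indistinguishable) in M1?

No

Start with accepting vs non-accepting: {p2} | {p1,p3,p4,p5,p6,p7,p8,p9,p10,p11,p12,p13}.
On input 1, block {p1,p3,p4,p5,p6,p7,p8,p9,p10,p11,p12,p13} splits into {p1,p3,p4,p5,p6,p8,p9,p10,p11,p12,p13} and {p7}.
Refine {p1,p3,p4,p5,p6,p8,p9,p10,p11,p12,p13} on symbol 0: members go to different blocks, giving {p3,p4,p5,p6,p10,p11,p13} and {p1,p8,p9,p12}.
Refine {p3,p4,p5,p6,p10,p11,p13} on symbol 0: members go to different blocks, giving {p3,p4,p6,p13} and {p5,p10,p11}.
Split {p1,p8,p9,p12} by δ(·,1) → {p1,p8} and {p9,p12}.
The partition is now stable with 6 blocks: {p2} | {p3,p4,p6,p13} | {p7} | {p1,p8} | {p5,p10,p11} | {p9,p12}.
p5 and p8 end up in different blocks, so they are distinguishable. For instance, the string '01' is accepted from only p8.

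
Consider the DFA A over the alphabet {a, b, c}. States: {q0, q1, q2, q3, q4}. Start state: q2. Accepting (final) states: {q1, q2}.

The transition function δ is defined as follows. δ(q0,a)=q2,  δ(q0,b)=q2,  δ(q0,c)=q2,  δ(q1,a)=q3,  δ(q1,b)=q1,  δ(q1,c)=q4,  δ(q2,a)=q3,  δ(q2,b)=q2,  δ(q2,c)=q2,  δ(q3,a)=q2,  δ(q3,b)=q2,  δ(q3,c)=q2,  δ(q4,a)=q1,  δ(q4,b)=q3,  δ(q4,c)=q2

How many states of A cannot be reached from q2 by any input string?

Starting at q2 and following transitions, the reachable set is {q2, q3}. That leaves q0, q1, q4 unreachable — 3 in total.

3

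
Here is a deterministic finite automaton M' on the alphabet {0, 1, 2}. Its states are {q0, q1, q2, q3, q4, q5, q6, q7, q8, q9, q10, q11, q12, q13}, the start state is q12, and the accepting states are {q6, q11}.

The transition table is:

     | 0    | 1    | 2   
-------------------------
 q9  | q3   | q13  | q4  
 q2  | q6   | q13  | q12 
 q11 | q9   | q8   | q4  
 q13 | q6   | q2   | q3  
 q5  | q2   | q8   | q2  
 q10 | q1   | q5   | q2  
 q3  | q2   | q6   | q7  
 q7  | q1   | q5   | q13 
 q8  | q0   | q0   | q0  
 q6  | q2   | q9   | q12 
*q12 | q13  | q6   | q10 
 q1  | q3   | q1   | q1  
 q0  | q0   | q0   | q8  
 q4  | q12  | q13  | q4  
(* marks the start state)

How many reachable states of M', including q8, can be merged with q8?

2

Reachable states from the start: {q0,q1,q2,q3,q4,q5,q6,q7,q8,q9,q10,q12,q13}. Unreachable: {q11} — drop them.
Start with accepting vs non-accepting: {q6} | {q0,q1,q2,q3,q4,q5,q7,q8,q9,q10,q12,q13}.
Split {q0,q1,q2,q3,q4,q5,q7,q8,q9,q10,q12,q13} by δ(·,0) → {q0,q1,q3,q4,q5,q7,q8,q9,q10,q12} and {q2,q13}.
Refine {q0,q1,q3,q4,q5,q7,q8,q9,q10,q12} on symbol 0: members go to different blocks, giving {q0,q1,q4,q7,q8,q9,q10} and {q3,q5,q12}.
Split {q0,q1,q4,q7,q8,q9,q10} by δ(·,0) → {q0,q7,q8,q10} and {q1,q4,q9}.
Refine {q0,q7,q8,q10} on symbol 0: members go to different blocks, giving {q0,q8} and {q7,q10}.
Split {q3,q5,q12} by δ(·,1) → {q3,q12} and {q5}.
Split {q1,q4,q9} by δ(·,1) → {q4,q9} and {q1}.
No further refinement is possible. Final partition (8 blocks): {q6} | {q0,q8} | {q2,q13} | {q3,q12} | {q4,q9} | {q7,q10} | {q5} | {q1}.
The equivalence class containing q8 is {q0,q8}, of size 2.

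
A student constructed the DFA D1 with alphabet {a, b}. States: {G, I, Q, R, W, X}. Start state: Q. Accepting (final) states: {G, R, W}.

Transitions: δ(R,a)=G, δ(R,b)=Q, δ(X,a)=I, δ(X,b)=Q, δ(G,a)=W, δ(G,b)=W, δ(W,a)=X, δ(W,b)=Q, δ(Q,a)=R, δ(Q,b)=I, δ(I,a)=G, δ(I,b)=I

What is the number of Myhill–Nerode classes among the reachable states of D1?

6

Initial partition by acceptance: {G,R,W} | {I,Q,X}.
Refine {G,R,W} on symbol a: members go to different blocks, giving {G,R} and {W}.
On input a, block {G,R} splits into {R} and {G}.
Split {I,Q,X} by δ(·,a) → {X} and {I} and {Q}.
Stable partition: {R} | {X} | {W} | {G} | {I} | {Q} — 6 equivalence classes.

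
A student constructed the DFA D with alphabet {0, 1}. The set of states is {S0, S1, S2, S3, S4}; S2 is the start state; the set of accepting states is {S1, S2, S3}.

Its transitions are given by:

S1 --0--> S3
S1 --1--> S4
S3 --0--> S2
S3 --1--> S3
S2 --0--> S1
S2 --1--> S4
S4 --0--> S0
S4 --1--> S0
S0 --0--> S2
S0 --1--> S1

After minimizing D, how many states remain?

All states are reachable from the start state.
Initial partition by acceptance: {S1,S2,S3} | {S0,S4}.
Refine {S1,S2,S3} on symbol 1: members go to different blocks, giving {S1,S2} and {S3}.
On input 0, block {S1,S2} splits into {S1} and {S2}.
On input 0, block {S0,S4} splits into {S0} and {S4}.
The partition is now stable with 5 blocks: {S1} | {S0} | {S3} | {S2} | {S4}.

5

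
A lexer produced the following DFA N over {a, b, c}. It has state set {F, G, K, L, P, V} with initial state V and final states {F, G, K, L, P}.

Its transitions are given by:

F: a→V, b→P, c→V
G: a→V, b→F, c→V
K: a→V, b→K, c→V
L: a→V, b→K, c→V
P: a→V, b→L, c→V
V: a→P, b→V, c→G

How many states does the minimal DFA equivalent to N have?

Start with accepting vs non-accepting: {F,G,K,L,P} | {V}.
Stable partition: {F,G,K,L,P} | {V} — 2 equivalence classes.

2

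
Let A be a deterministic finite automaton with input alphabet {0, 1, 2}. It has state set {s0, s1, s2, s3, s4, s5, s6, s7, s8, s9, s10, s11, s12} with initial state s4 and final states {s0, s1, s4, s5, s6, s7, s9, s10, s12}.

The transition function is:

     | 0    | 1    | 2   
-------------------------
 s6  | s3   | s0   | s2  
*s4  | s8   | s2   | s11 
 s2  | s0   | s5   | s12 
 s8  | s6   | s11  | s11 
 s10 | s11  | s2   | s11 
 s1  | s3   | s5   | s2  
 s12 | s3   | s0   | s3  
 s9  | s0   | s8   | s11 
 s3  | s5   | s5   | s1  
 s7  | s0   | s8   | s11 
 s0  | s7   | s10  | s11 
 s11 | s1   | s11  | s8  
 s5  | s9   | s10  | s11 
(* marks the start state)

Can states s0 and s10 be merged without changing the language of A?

No

Initial partition by acceptance: {s0,s1,s4,s5,s6,s7,s9,s10,s12} | {s2,s3,s8,s11}.
Refine {s0,s1,s4,s5,s6,s7,s9,s10,s12} on symbol 0: members go to different blocks, giving {s1,s4,s6,s10,s12} and {s0,s5,s7,s9}.
Refine {s1,s4,s6,s10,s12} on symbol 1: members go to different blocks, giving {s1,s6,s12} and {s4,s10}.
Split {s2,s3,s8,s11} by δ(·,0) → {s2,s3} and {s8,s11}.
On input 1, block {s0,s5,s7,s9} splits into {s0,s5} and {s7,s9}.
No further refinement is possible. Final partition (6 blocks): {s1,s6,s12} | {s2,s3} | {s0,s5} | {s4,s10} | {s8,s11} | {s7,s9}.
s0 and s10 end up in different blocks, so they are distinguishable. For instance, the string '0' is accepted from only s0.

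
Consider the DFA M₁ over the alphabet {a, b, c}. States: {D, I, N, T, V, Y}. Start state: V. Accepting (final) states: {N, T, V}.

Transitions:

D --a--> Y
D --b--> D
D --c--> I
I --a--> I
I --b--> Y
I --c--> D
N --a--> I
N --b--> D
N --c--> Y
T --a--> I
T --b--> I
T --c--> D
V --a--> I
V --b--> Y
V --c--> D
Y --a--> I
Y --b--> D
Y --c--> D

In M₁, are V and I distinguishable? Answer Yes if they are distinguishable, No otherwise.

Yes

Reachable states from the start: {D,I,V,Y}. Unreachable: {N,T} — drop them.
Initial partition by acceptance: {V} | {D,I,Y}.
Stable partition: {V} | {D,I,Y} — 2 equivalence classes.
V and I end up in different blocks, so they are distinguishable. For instance, the string 'ε' is accepted from only V.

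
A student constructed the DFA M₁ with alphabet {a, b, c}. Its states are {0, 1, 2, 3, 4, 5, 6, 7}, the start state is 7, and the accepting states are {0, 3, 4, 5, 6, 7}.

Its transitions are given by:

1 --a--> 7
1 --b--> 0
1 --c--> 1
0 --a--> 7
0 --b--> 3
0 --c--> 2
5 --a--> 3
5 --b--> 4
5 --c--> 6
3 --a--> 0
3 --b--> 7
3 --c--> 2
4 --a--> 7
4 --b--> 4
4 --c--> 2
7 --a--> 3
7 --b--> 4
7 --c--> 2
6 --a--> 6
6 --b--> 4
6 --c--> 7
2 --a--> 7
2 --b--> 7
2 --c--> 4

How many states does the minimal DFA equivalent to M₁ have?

2

Reachable states from the start: {0,2,3,4,7}. Unreachable: {1,5,6} — drop them.
P0 = {0,3,4,7} | {2}.
Stable partition: {0,3,4,7} | {2} — 2 equivalence classes.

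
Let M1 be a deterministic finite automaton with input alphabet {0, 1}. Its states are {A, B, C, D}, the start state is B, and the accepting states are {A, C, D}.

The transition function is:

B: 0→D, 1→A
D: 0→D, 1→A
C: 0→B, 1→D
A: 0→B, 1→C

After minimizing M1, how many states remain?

Every state is reachable, so we keep all 4.
P0 = {A,C,D} | {B}.
On input 0, block {A,C,D} splits into {A,C} and {D}.
Split {A,C} by δ(·,1) → {A} and {C}.
No further refinement is possible. Final partition (4 blocks): {A} | {B} | {D} | {C}.

4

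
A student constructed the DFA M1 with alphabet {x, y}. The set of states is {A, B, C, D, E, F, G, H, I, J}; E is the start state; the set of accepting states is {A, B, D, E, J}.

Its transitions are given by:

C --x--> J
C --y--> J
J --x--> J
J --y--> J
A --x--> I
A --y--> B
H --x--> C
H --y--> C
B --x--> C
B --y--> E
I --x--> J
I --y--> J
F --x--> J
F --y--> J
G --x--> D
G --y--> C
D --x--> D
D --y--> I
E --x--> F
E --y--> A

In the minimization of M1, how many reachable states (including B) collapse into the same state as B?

First remove the unreachable states {D,G,H}; 7 states remain.
Start with accepting vs non-accepting: {A,B,E,J} | {C,F,I}.
On input x, block {A,B,E,J} splits into {A,B,E} and {J}.
Stable partition: {A,B,E} | {C,F,I} | {J} — 3 equivalence classes.
State B belongs to the block {A,B,E}, which has 3 states.

3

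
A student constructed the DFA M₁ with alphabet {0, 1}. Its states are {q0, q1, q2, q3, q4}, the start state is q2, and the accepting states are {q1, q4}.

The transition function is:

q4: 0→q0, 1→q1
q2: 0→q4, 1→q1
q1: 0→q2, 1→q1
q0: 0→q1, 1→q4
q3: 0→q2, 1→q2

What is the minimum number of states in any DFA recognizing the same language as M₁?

2

First remove the unreachable states {q3}; 4 states remain.
P0 = {q1,q4} | {q0,q2}.
The partition is now stable with 2 blocks: {q1,q4} | {q0,q2}.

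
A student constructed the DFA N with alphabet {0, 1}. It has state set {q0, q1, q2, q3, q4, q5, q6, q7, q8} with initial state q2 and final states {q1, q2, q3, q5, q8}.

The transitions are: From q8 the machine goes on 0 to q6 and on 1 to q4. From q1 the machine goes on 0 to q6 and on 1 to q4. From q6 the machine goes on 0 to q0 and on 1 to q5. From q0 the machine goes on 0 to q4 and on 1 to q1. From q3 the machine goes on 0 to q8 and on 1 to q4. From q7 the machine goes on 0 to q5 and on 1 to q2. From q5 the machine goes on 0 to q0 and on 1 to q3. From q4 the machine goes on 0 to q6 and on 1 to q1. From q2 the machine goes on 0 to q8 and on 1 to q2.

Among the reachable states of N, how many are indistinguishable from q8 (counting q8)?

2

States {q7} cannot be reached from the start state, so discard them.
Start with accepting vs non-accepting: {q1,q2,q3,q5,q8} | {q0,q4,q6}.
On input 0, block {q1,q2,q3,q5,q8} splits into {q1,q5,q8} and {q2,q3}.
Split {q1,q5,q8} by δ(·,1) → {q1,q8} and {q5}.
Split {q0,q4,q6} by δ(·,1) → {q0,q4} and {q6}.
Refine {q0,q4} on symbol 0: members go to different blocks, giving {q0} and {q4}.
Refine {q2,q3} on symbol 1: members go to different blocks, giving {q2} and {q3}.
The partition is now stable with 7 blocks: {q1,q8} | {q0} | {q2} | {q5} | {q6} | {q4} | {q3}.
State q8 belongs to the block {q1,q8}, which has 2 states.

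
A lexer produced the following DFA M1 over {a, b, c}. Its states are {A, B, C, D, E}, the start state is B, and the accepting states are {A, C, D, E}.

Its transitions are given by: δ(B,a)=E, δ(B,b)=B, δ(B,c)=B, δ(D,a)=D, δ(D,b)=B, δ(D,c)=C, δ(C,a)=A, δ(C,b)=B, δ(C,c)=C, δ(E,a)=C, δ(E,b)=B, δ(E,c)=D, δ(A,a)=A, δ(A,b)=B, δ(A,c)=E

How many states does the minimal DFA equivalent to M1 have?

2

Every state is reachable, so we keep all 5.
Start with accepting vs non-accepting: {A,C,D,E} | {B}.
Stable partition: {A,C,D,E} | {B} — 2 equivalence classes.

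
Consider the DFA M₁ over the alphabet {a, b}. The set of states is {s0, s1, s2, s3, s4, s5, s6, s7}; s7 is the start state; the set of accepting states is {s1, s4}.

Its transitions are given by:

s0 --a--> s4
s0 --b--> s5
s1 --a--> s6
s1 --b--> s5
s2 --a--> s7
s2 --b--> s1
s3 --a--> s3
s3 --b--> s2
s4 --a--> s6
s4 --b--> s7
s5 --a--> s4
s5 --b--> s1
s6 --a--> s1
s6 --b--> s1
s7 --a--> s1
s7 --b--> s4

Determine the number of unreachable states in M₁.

3

BFS from s7 reaches {s1, s4, s5, s6, s7}; the 3 state(s) s0, s2, s3 are never visited.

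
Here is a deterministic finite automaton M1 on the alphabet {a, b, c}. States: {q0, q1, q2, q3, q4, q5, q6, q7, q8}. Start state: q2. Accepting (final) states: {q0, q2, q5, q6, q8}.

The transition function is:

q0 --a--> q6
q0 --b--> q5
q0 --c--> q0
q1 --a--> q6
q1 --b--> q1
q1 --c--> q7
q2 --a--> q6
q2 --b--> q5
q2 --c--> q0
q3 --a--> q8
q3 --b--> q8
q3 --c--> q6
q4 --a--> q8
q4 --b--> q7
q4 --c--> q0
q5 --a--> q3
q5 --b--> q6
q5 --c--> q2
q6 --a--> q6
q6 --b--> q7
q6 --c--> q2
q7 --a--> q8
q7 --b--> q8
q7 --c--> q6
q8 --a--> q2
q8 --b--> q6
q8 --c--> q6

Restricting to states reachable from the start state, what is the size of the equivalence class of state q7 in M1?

Reachable states from the start: {q0,q2,q3,q5,q6,q7,q8}. Unreachable: {q1,q4} — drop them.
Start with accepting vs non-accepting: {q0,q2,q5,q6,q8} | {q3,q7}.
Split {q0,q2,q5,q6,q8} by δ(·,a) → {q0,q2,q6,q8} and {q5}.
Split {q0,q2,q6,q8} by δ(·,b) → {q0,q2} and {q6} and {q8}.
Stable partition: {q0,q2} | {q3,q7} | {q5} | {q6} | {q8} — 5 equivalence classes.
State q7 belongs to the block {q3,q7}, which has 2 states.

2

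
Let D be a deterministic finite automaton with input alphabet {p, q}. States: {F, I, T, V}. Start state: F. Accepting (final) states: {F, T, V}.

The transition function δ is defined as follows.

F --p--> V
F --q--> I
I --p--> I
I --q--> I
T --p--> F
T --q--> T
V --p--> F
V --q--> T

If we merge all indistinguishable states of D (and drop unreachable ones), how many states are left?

P0 = {F,T,V} | {I}.
On input q, block {F,T,V} splits into {T,V} and {F}.
The partition is now stable with 3 blocks: {T,V} | {I} | {F}.

3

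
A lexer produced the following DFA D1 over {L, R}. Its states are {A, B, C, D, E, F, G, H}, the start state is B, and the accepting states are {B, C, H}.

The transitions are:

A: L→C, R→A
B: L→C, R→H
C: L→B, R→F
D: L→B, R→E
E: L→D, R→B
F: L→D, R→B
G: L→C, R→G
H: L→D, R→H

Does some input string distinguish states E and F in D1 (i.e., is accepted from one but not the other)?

First remove the unreachable states {A,G}; 6 states remain.
Start with accepting vs non-accepting: {B,C,H} | {D,E,F}.
Refine {B,C,H} on symbol L: members go to different blocks, giving {B,C} and {H}.
Refine {B,C} on symbol R: members go to different blocks, giving {B} and {C}.
Refine {D,E,F} on symbol L: members go to different blocks, giving {E,F} and {D}.
Stable partition: {B} | {E,F} | {H} | {C} | {D} — 5 equivalence classes.
E and F lie in the same block of the stable partition, so they are equivalent — no string distinguishes them.

No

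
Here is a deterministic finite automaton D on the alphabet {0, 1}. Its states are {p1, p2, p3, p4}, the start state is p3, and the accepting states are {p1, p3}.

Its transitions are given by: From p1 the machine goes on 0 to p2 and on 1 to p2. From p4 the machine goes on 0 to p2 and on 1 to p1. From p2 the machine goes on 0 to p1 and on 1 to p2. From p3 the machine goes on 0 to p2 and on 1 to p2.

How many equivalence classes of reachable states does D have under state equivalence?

States {p4} cannot be reached from the start state, so discard them.
Initial partition by acceptance: {p1,p3} | {p2}.
No further refinement is possible. Final partition (2 blocks): {p1,p3} | {p2}.

2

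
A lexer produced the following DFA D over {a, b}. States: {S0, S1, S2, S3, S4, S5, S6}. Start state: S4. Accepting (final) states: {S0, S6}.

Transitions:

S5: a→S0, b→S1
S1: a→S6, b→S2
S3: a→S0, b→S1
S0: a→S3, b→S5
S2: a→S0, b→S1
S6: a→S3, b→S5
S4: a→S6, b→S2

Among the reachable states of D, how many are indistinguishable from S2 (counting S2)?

Initial partition by acceptance: {S0,S6} | {S1,S2,S3,S4,S5}.
No further refinement is possible. Final partition (2 blocks): {S0,S6} | {S1,S2,S3,S4,S5}.
The equivalence class containing S2 is {S1,S2,S3,S4,S5}, of size 5.

5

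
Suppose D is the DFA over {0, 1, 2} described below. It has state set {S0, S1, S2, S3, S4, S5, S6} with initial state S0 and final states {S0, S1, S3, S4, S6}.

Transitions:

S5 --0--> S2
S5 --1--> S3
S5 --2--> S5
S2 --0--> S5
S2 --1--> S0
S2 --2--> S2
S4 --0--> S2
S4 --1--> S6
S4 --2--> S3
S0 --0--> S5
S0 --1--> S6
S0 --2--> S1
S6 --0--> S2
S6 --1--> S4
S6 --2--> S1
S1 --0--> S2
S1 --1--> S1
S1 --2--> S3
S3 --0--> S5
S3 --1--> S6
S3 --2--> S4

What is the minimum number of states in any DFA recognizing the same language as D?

Every state is reachable, so we keep all 7.
Initial partition by acceptance: {S0,S1,S3,S4,S6} | {S2,S5}.
The partition is now stable with 2 blocks: {S0,S1,S3,S4,S6} | {S2,S5}.

2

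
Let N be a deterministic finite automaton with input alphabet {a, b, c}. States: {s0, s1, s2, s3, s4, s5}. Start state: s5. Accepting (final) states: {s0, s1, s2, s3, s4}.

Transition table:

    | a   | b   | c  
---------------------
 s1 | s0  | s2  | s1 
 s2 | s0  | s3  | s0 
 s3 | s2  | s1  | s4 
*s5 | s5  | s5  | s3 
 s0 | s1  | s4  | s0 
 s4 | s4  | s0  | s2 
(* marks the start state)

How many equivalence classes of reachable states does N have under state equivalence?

Start with accepting vs non-accepting: {s0,s1,s2,s3,s4} | {s5}.
Stable partition: {s0,s1,s2,s3,s4} | {s5} — 2 equivalence classes.

2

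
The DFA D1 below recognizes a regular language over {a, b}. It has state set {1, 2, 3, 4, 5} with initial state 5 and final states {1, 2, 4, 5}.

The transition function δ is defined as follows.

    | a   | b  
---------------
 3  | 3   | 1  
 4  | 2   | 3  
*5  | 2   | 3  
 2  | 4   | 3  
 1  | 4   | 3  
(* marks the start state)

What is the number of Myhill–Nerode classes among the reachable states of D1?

All states are reachable from the start state.
Initial partition by acceptance: {1,2,4,5} | {3}.
The partition is now stable with 2 blocks: {1,2,4,5} | {3}.

2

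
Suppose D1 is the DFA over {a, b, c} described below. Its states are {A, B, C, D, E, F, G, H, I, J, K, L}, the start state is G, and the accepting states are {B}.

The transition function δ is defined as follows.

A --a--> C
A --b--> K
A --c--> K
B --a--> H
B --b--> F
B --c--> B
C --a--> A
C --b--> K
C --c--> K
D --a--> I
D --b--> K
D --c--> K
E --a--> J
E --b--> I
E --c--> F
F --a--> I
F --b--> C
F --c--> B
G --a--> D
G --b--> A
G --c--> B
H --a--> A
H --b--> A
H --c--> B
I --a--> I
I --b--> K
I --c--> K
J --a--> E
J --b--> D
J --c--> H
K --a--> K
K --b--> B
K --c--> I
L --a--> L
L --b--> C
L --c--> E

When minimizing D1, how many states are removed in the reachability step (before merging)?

3

Starting at G and following transitions, the reachable set is {A, B, C, D, F, G, H, I, K}. That leaves E, J, L unreachable — 3 in total.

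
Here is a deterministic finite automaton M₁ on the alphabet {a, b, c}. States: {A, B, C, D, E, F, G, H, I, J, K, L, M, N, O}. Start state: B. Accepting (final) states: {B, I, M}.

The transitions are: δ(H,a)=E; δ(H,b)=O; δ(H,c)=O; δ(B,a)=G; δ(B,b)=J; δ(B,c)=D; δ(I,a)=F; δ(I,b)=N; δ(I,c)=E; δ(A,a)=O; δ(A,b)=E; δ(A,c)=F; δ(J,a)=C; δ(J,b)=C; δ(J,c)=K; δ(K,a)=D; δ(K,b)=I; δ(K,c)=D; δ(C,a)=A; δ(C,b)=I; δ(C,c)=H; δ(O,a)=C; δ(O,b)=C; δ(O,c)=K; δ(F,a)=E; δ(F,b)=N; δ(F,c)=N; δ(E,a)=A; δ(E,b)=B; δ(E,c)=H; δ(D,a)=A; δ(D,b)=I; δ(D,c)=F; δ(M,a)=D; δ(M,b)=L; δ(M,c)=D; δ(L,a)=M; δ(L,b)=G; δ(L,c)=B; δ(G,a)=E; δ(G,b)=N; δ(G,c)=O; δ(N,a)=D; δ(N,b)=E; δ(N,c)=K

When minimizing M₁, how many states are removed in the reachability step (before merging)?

2

BFS from B reaches {A, B, C, D, E, F, G, H, I, J, K, N, O}; the 2 state(s) L, M are never visited.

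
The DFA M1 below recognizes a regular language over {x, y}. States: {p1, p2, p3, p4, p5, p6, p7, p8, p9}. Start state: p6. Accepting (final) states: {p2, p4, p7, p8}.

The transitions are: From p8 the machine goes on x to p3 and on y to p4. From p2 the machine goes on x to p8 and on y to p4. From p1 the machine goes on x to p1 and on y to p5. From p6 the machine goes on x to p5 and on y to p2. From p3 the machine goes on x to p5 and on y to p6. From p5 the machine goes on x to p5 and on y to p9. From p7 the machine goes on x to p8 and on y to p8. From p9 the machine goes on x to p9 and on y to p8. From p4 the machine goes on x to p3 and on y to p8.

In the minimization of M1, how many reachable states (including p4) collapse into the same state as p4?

States {p1,p7} cannot be reached from the start state, so discard them.
Initial partition by acceptance: {p2,p4,p8} | {p3,p5,p6,p9}.
On input x, block {p2,p4,p8} splits into {p4,p8} and {p2}.
Refine {p3,p5,p6,p9} on symbol y: members go to different blocks, giving {p3,p5} and {p6} and {p9}.
Refine {p3,p5} on symbol y: members go to different blocks, giving {p3} and {p5}.
The partition is now stable with 6 blocks: {p4,p8} | {p3} | {p2} | {p6} | {p9} | {p5}.
The equivalence class containing p4 is {p4,p8}, of size 2.

2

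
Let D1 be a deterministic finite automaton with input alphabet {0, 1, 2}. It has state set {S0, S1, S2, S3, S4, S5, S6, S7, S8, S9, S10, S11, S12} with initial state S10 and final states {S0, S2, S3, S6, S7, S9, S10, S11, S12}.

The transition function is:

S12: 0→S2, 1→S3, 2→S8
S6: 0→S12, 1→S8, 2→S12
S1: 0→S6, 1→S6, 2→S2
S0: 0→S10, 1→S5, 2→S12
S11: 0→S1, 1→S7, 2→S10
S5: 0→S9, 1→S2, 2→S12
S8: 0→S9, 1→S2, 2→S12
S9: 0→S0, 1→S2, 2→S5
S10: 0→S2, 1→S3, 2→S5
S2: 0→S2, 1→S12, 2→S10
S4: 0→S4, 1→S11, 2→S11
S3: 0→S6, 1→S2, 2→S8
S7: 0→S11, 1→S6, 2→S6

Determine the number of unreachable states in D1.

BFS from S10 reaches {S0, S2, S3, S5, S6, S8, S9, S10, S12}; the 4 state(s) S1, S4, S7, S11 are never visited.

4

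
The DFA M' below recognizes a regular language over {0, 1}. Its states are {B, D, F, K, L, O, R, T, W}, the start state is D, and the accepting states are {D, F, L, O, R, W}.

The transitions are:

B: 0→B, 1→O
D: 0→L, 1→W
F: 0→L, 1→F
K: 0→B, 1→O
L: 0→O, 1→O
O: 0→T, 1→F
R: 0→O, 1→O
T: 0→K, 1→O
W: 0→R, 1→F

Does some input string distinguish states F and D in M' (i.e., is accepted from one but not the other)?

P0 = {D,F,L,O,R,W} | {B,K,T}.
On input 0, block {D,F,L,O,R,W} splits into {D,F,L,R,W} and {O}.
Refine {D,F,L,R,W} on symbol 0: members go to different blocks, giving {D,F,W} and {L,R}.
Stable partition: {D,F,W} | {B,K,T} | {O} | {L,R} — 4 equivalence classes.
F and D lie in the same block of the stable partition, so they are equivalent — no string distinguishes them.

No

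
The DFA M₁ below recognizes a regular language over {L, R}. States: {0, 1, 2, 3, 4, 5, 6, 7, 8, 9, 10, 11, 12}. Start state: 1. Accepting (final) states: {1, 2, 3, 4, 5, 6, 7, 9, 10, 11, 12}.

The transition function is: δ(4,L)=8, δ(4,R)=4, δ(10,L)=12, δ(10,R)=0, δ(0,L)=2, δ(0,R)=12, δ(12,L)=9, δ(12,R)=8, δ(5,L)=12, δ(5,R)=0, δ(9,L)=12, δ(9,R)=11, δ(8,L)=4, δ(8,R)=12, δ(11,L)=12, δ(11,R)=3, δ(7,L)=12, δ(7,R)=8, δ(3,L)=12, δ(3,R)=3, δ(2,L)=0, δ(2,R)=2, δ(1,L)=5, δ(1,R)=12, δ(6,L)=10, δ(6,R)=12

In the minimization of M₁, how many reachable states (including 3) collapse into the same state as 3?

3

States {6,7,10} cannot be reached from the start state, so discard them.
Initial partition by acceptance: {1,2,3,4,5,9,11,12} | {0,8}.
On input L, block {1,2,3,4,5,9,11,12} splits into {1,3,5,9,11,12} and {2,4}.
Split {1,3,5,9,11,12} by δ(·,R) → {1,3,9,11} and {5,12}.
Refine {1,3,9,11} on symbol R: members go to different blocks, giving {3,9,11} and {1}.
On input L, block {5,12} splits into {5} and {12}.
Stable partition: {3,9,11} | {0,8} | {2,4} | {5} | {1} | {12} — 6 equivalence classes.
State 3 belongs to the block {3,9,11}, which has 3 states.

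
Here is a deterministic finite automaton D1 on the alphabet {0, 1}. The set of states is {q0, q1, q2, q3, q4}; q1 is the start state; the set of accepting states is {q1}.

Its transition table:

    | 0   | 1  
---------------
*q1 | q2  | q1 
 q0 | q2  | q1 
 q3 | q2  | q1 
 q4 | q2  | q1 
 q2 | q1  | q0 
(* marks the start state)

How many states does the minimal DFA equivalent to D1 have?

Reachable states from the start: {q0,q1,q2}. Unreachable: {q3,q4} — drop them.
Initial partition by acceptance: {q1} | {q0,q2}.
Split {q0,q2} by δ(·,0) → {q0} and {q2}.
The partition is now stable with 3 blocks: {q1} | {q0} | {q2}.

3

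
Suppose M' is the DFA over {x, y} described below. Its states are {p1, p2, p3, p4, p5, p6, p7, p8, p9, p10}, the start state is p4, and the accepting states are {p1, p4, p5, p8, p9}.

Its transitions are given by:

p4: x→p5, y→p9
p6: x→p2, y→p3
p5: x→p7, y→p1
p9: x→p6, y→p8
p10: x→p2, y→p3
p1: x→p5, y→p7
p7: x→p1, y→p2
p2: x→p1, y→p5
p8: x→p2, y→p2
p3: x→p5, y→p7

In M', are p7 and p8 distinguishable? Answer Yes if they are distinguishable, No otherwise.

States {p10} cannot be reached from the start state, so discard them.
Start with accepting vs non-accepting: {p1,p4,p5,p8,p9} | {p2,p3,p6,p7}.
On input x, block {p1,p4,p5,p8,p9} splits into {p5,p8,p9} and {p1,p4}.
Refine {p5,p8,p9} on symbol y: members go to different blocks, giving {p5} and {p8} and {p9}.
On input x, block {p2,p3,p6,p7} splits into {p2,p7} and {p3} and {p6}.
On input y, block {p2,p7} splits into {p2} and {p7}.
Refine {p1,p4} on symbol y: members go to different blocks, giving {p1} and {p4}.
The partition is now stable with 9 blocks: {p5} | {p2} | {p1} | {p8} | {p9} | {p3} | {p6} | {p7} | {p4}.
p7 and p8 end up in different blocks, so they are distinguishable. For instance, the string 'ε' is accepted from only p8.

Yes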